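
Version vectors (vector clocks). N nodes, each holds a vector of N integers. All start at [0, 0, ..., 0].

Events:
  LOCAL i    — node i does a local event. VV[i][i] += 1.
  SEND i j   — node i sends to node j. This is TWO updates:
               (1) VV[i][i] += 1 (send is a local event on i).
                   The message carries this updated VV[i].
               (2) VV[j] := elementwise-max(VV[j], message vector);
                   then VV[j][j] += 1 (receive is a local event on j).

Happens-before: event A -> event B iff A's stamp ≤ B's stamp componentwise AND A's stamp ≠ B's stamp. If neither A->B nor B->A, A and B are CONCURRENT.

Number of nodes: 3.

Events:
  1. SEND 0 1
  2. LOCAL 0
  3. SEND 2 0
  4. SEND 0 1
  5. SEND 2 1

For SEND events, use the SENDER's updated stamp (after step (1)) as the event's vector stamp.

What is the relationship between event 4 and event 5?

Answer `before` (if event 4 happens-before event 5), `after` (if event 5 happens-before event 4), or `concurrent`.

Answer: concurrent

Derivation:
Initial: VV[0]=[0, 0, 0]
Initial: VV[1]=[0, 0, 0]
Initial: VV[2]=[0, 0, 0]
Event 1: SEND 0->1: VV[0][0]++ -> VV[0]=[1, 0, 0], msg_vec=[1, 0, 0]; VV[1]=max(VV[1],msg_vec) then VV[1][1]++ -> VV[1]=[1, 1, 0]
Event 2: LOCAL 0: VV[0][0]++ -> VV[0]=[2, 0, 0]
Event 3: SEND 2->0: VV[2][2]++ -> VV[2]=[0, 0, 1], msg_vec=[0, 0, 1]; VV[0]=max(VV[0],msg_vec) then VV[0][0]++ -> VV[0]=[3, 0, 1]
Event 4: SEND 0->1: VV[0][0]++ -> VV[0]=[4, 0, 1], msg_vec=[4, 0, 1]; VV[1]=max(VV[1],msg_vec) then VV[1][1]++ -> VV[1]=[4, 2, 1]
Event 5: SEND 2->1: VV[2][2]++ -> VV[2]=[0, 0, 2], msg_vec=[0, 0, 2]; VV[1]=max(VV[1],msg_vec) then VV[1][1]++ -> VV[1]=[4, 3, 2]
Event 4 stamp: [4, 0, 1]
Event 5 stamp: [0, 0, 2]
[4, 0, 1] <= [0, 0, 2]? False
[0, 0, 2] <= [4, 0, 1]? False
Relation: concurrent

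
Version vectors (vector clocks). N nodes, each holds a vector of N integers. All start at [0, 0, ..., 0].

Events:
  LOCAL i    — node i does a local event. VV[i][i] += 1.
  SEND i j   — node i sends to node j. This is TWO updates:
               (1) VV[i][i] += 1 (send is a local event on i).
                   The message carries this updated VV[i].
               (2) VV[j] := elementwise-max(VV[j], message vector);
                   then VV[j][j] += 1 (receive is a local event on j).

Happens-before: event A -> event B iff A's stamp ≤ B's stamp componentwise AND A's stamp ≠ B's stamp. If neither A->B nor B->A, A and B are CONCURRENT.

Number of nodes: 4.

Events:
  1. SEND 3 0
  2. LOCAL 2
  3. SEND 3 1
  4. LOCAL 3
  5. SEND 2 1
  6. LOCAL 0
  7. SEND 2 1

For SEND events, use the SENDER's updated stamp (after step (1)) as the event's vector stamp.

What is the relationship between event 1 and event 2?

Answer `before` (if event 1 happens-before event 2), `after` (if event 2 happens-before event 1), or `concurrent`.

Answer: concurrent

Derivation:
Initial: VV[0]=[0, 0, 0, 0]
Initial: VV[1]=[0, 0, 0, 0]
Initial: VV[2]=[0, 0, 0, 0]
Initial: VV[3]=[0, 0, 0, 0]
Event 1: SEND 3->0: VV[3][3]++ -> VV[3]=[0, 0, 0, 1], msg_vec=[0, 0, 0, 1]; VV[0]=max(VV[0],msg_vec) then VV[0][0]++ -> VV[0]=[1, 0, 0, 1]
Event 2: LOCAL 2: VV[2][2]++ -> VV[2]=[0, 0, 1, 0]
Event 3: SEND 3->1: VV[3][3]++ -> VV[3]=[0, 0, 0, 2], msg_vec=[0, 0, 0, 2]; VV[1]=max(VV[1],msg_vec) then VV[1][1]++ -> VV[1]=[0, 1, 0, 2]
Event 4: LOCAL 3: VV[3][3]++ -> VV[3]=[0, 0, 0, 3]
Event 5: SEND 2->1: VV[2][2]++ -> VV[2]=[0, 0, 2, 0], msg_vec=[0, 0, 2, 0]; VV[1]=max(VV[1],msg_vec) then VV[1][1]++ -> VV[1]=[0, 2, 2, 2]
Event 6: LOCAL 0: VV[0][0]++ -> VV[0]=[2, 0, 0, 1]
Event 7: SEND 2->1: VV[2][2]++ -> VV[2]=[0, 0, 3, 0], msg_vec=[0, 0, 3, 0]; VV[1]=max(VV[1],msg_vec) then VV[1][1]++ -> VV[1]=[0, 3, 3, 2]
Event 1 stamp: [0, 0, 0, 1]
Event 2 stamp: [0, 0, 1, 0]
[0, 0, 0, 1] <= [0, 0, 1, 0]? False
[0, 0, 1, 0] <= [0, 0, 0, 1]? False
Relation: concurrent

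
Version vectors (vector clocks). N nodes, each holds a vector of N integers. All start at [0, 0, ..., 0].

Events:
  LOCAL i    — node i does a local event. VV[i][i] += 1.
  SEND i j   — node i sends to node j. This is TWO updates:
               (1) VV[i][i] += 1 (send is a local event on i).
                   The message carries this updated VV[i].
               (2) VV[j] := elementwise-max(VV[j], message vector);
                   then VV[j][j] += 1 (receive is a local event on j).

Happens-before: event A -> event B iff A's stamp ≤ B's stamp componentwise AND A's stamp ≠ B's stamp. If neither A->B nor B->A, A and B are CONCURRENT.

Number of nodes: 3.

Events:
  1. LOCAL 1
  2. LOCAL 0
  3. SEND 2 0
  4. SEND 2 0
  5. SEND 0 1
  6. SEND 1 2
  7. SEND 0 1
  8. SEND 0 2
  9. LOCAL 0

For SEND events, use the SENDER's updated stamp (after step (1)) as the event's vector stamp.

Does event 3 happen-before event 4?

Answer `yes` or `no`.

Answer: yes

Derivation:
Initial: VV[0]=[0, 0, 0]
Initial: VV[1]=[0, 0, 0]
Initial: VV[2]=[0, 0, 0]
Event 1: LOCAL 1: VV[1][1]++ -> VV[1]=[0, 1, 0]
Event 2: LOCAL 0: VV[0][0]++ -> VV[0]=[1, 0, 0]
Event 3: SEND 2->0: VV[2][2]++ -> VV[2]=[0, 0, 1], msg_vec=[0, 0, 1]; VV[0]=max(VV[0],msg_vec) then VV[0][0]++ -> VV[0]=[2, 0, 1]
Event 4: SEND 2->0: VV[2][2]++ -> VV[2]=[0, 0, 2], msg_vec=[0, 0, 2]; VV[0]=max(VV[0],msg_vec) then VV[0][0]++ -> VV[0]=[3, 0, 2]
Event 5: SEND 0->1: VV[0][0]++ -> VV[0]=[4, 0, 2], msg_vec=[4, 0, 2]; VV[1]=max(VV[1],msg_vec) then VV[1][1]++ -> VV[1]=[4, 2, 2]
Event 6: SEND 1->2: VV[1][1]++ -> VV[1]=[4, 3, 2], msg_vec=[4, 3, 2]; VV[2]=max(VV[2],msg_vec) then VV[2][2]++ -> VV[2]=[4, 3, 3]
Event 7: SEND 0->1: VV[0][0]++ -> VV[0]=[5, 0, 2], msg_vec=[5, 0, 2]; VV[1]=max(VV[1],msg_vec) then VV[1][1]++ -> VV[1]=[5, 4, 2]
Event 8: SEND 0->2: VV[0][0]++ -> VV[0]=[6, 0, 2], msg_vec=[6, 0, 2]; VV[2]=max(VV[2],msg_vec) then VV[2][2]++ -> VV[2]=[6, 3, 4]
Event 9: LOCAL 0: VV[0][0]++ -> VV[0]=[7, 0, 2]
Event 3 stamp: [0, 0, 1]
Event 4 stamp: [0, 0, 2]
[0, 0, 1] <= [0, 0, 2]? True. Equal? False. Happens-before: True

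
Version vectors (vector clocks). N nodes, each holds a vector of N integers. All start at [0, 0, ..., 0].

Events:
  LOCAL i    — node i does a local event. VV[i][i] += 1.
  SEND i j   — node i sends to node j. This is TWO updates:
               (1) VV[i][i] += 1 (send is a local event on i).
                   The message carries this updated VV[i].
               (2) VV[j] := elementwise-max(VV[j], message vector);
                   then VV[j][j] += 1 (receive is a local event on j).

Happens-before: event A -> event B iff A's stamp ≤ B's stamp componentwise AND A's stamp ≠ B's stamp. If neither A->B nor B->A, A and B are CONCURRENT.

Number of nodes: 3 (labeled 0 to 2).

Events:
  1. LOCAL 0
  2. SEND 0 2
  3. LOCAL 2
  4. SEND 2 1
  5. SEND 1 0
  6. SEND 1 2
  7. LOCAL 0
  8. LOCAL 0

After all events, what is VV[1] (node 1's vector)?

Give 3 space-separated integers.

Initial: VV[0]=[0, 0, 0]
Initial: VV[1]=[0, 0, 0]
Initial: VV[2]=[0, 0, 0]
Event 1: LOCAL 0: VV[0][0]++ -> VV[0]=[1, 0, 0]
Event 2: SEND 0->2: VV[0][0]++ -> VV[0]=[2, 0, 0], msg_vec=[2, 0, 0]; VV[2]=max(VV[2],msg_vec) then VV[2][2]++ -> VV[2]=[2, 0, 1]
Event 3: LOCAL 2: VV[2][2]++ -> VV[2]=[2, 0, 2]
Event 4: SEND 2->1: VV[2][2]++ -> VV[2]=[2, 0, 3], msg_vec=[2, 0, 3]; VV[1]=max(VV[1],msg_vec) then VV[1][1]++ -> VV[1]=[2, 1, 3]
Event 5: SEND 1->0: VV[1][1]++ -> VV[1]=[2, 2, 3], msg_vec=[2, 2, 3]; VV[0]=max(VV[0],msg_vec) then VV[0][0]++ -> VV[0]=[3, 2, 3]
Event 6: SEND 1->2: VV[1][1]++ -> VV[1]=[2, 3, 3], msg_vec=[2, 3, 3]; VV[2]=max(VV[2],msg_vec) then VV[2][2]++ -> VV[2]=[2, 3, 4]
Event 7: LOCAL 0: VV[0][0]++ -> VV[0]=[4, 2, 3]
Event 8: LOCAL 0: VV[0][0]++ -> VV[0]=[5, 2, 3]
Final vectors: VV[0]=[5, 2, 3]; VV[1]=[2, 3, 3]; VV[2]=[2, 3, 4]

Answer: 2 3 3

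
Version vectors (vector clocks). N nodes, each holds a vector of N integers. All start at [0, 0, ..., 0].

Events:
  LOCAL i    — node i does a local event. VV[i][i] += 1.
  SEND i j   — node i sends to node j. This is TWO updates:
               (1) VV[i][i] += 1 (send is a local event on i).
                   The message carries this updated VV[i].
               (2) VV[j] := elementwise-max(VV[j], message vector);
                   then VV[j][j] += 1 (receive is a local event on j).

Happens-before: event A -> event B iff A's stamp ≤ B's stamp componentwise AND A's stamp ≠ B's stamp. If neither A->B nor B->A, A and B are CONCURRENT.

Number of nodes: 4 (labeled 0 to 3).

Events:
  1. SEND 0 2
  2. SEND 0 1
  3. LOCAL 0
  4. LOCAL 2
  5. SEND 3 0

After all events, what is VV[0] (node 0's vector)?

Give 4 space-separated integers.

Answer: 4 0 0 1

Derivation:
Initial: VV[0]=[0, 0, 0, 0]
Initial: VV[1]=[0, 0, 0, 0]
Initial: VV[2]=[0, 0, 0, 0]
Initial: VV[3]=[0, 0, 0, 0]
Event 1: SEND 0->2: VV[0][0]++ -> VV[0]=[1, 0, 0, 0], msg_vec=[1, 0, 0, 0]; VV[2]=max(VV[2],msg_vec) then VV[2][2]++ -> VV[2]=[1, 0, 1, 0]
Event 2: SEND 0->1: VV[0][0]++ -> VV[0]=[2, 0, 0, 0], msg_vec=[2, 0, 0, 0]; VV[1]=max(VV[1],msg_vec) then VV[1][1]++ -> VV[1]=[2, 1, 0, 0]
Event 3: LOCAL 0: VV[0][0]++ -> VV[0]=[3, 0, 0, 0]
Event 4: LOCAL 2: VV[2][2]++ -> VV[2]=[1, 0, 2, 0]
Event 5: SEND 3->0: VV[3][3]++ -> VV[3]=[0, 0, 0, 1], msg_vec=[0, 0, 0, 1]; VV[0]=max(VV[0],msg_vec) then VV[0][0]++ -> VV[0]=[4, 0, 0, 1]
Final vectors: VV[0]=[4, 0, 0, 1]; VV[1]=[2, 1, 0, 0]; VV[2]=[1, 0, 2, 0]; VV[3]=[0, 0, 0, 1]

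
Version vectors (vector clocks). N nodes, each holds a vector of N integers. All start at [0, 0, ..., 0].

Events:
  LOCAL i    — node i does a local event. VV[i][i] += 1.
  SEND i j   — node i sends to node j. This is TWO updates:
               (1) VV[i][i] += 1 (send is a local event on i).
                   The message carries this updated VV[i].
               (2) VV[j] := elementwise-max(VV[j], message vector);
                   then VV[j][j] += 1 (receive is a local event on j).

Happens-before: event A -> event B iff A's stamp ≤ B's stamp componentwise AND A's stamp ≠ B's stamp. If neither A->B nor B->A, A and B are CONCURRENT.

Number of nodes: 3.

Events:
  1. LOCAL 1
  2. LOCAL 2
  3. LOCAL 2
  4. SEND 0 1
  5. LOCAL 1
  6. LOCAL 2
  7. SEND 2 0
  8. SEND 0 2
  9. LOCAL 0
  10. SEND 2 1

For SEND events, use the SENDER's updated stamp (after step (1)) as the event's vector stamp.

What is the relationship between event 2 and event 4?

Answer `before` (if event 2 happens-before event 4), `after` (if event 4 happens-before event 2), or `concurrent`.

Initial: VV[0]=[0, 0, 0]
Initial: VV[1]=[0, 0, 0]
Initial: VV[2]=[0, 0, 0]
Event 1: LOCAL 1: VV[1][1]++ -> VV[1]=[0, 1, 0]
Event 2: LOCAL 2: VV[2][2]++ -> VV[2]=[0, 0, 1]
Event 3: LOCAL 2: VV[2][2]++ -> VV[2]=[0, 0, 2]
Event 4: SEND 0->1: VV[0][0]++ -> VV[0]=[1, 0, 0], msg_vec=[1, 0, 0]; VV[1]=max(VV[1],msg_vec) then VV[1][1]++ -> VV[1]=[1, 2, 0]
Event 5: LOCAL 1: VV[1][1]++ -> VV[1]=[1, 3, 0]
Event 6: LOCAL 2: VV[2][2]++ -> VV[2]=[0, 0, 3]
Event 7: SEND 2->0: VV[2][2]++ -> VV[2]=[0, 0, 4], msg_vec=[0, 0, 4]; VV[0]=max(VV[0],msg_vec) then VV[0][0]++ -> VV[0]=[2, 0, 4]
Event 8: SEND 0->2: VV[0][0]++ -> VV[0]=[3, 0, 4], msg_vec=[3, 0, 4]; VV[2]=max(VV[2],msg_vec) then VV[2][2]++ -> VV[2]=[3, 0, 5]
Event 9: LOCAL 0: VV[0][0]++ -> VV[0]=[4, 0, 4]
Event 10: SEND 2->1: VV[2][2]++ -> VV[2]=[3, 0, 6], msg_vec=[3, 0, 6]; VV[1]=max(VV[1],msg_vec) then VV[1][1]++ -> VV[1]=[3, 4, 6]
Event 2 stamp: [0, 0, 1]
Event 4 stamp: [1, 0, 0]
[0, 0, 1] <= [1, 0, 0]? False
[1, 0, 0] <= [0, 0, 1]? False
Relation: concurrent

Answer: concurrent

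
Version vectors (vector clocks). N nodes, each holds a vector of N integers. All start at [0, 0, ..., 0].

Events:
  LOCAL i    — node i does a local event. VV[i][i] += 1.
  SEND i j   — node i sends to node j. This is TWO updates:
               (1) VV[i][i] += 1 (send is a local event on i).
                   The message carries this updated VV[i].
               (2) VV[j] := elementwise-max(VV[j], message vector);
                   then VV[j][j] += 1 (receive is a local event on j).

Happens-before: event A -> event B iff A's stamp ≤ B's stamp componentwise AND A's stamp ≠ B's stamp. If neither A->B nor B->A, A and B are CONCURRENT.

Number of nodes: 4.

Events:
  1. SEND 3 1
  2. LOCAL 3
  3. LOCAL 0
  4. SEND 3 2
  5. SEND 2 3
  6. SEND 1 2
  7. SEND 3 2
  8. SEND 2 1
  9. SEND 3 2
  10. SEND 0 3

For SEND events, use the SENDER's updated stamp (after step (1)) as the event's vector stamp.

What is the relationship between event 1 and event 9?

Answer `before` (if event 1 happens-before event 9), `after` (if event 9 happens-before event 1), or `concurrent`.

Answer: before

Derivation:
Initial: VV[0]=[0, 0, 0, 0]
Initial: VV[1]=[0, 0, 0, 0]
Initial: VV[2]=[0, 0, 0, 0]
Initial: VV[3]=[0, 0, 0, 0]
Event 1: SEND 3->1: VV[3][3]++ -> VV[3]=[0, 0, 0, 1], msg_vec=[0, 0, 0, 1]; VV[1]=max(VV[1],msg_vec) then VV[1][1]++ -> VV[1]=[0, 1, 0, 1]
Event 2: LOCAL 3: VV[3][3]++ -> VV[3]=[0, 0, 0, 2]
Event 3: LOCAL 0: VV[0][0]++ -> VV[0]=[1, 0, 0, 0]
Event 4: SEND 3->2: VV[3][3]++ -> VV[3]=[0, 0, 0, 3], msg_vec=[0, 0, 0, 3]; VV[2]=max(VV[2],msg_vec) then VV[2][2]++ -> VV[2]=[0, 0, 1, 3]
Event 5: SEND 2->3: VV[2][2]++ -> VV[2]=[0, 0, 2, 3], msg_vec=[0, 0, 2, 3]; VV[3]=max(VV[3],msg_vec) then VV[3][3]++ -> VV[3]=[0, 0, 2, 4]
Event 6: SEND 1->2: VV[1][1]++ -> VV[1]=[0, 2, 0, 1], msg_vec=[0, 2, 0, 1]; VV[2]=max(VV[2],msg_vec) then VV[2][2]++ -> VV[2]=[0, 2, 3, 3]
Event 7: SEND 3->2: VV[3][3]++ -> VV[3]=[0, 0, 2, 5], msg_vec=[0, 0, 2, 5]; VV[2]=max(VV[2],msg_vec) then VV[2][2]++ -> VV[2]=[0, 2, 4, 5]
Event 8: SEND 2->1: VV[2][2]++ -> VV[2]=[0, 2, 5, 5], msg_vec=[0, 2, 5, 5]; VV[1]=max(VV[1],msg_vec) then VV[1][1]++ -> VV[1]=[0, 3, 5, 5]
Event 9: SEND 3->2: VV[3][3]++ -> VV[3]=[0, 0, 2, 6], msg_vec=[0, 0, 2, 6]; VV[2]=max(VV[2],msg_vec) then VV[2][2]++ -> VV[2]=[0, 2, 6, 6]
Event 10: SEND 0->3: VV[0][0]++ -> VV[0]=[2, 0, 0, 0], msg_vec=[2, 0, 0, 0]; VV[3]=max(VV[3],msg_vec) then VV[3][3]++ -> VV[3]=[2, 0, 2, 7]
Event 1 stamp: [0, 0, 0, 1]
Event 9 stamp: [0, 0, 2, 6]
[0, 0, 0, 1] <= [0, 0, 2, 6]? True
[0, 0, 2, 6] <= [0, 0, 0, 1]? False
Relation: before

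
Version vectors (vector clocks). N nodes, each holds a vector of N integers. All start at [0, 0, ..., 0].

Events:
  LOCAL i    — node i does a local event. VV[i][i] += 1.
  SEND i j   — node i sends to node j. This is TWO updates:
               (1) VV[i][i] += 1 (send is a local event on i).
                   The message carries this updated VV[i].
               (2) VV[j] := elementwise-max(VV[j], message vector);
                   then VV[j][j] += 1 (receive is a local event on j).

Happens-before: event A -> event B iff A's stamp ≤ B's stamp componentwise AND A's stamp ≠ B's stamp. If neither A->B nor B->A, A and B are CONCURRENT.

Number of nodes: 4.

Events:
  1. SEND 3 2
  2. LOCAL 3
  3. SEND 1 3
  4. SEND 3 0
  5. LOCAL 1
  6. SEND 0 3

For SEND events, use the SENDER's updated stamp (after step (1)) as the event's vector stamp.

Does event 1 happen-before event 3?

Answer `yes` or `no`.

Answer: no

Derivation:
Initial: VV[0]=[0, 0, 0, 0]
Initial: VV[1]=[0, 0, 0, 0]
Initial: VV[2]=[0, 0, 0, 0]
Initial: VV[3]=[0, 0, 0, 0]
Event 1: SEND 3->2: VV[3][3]++ -> VV[3]=[0, 0, 0, 1], msg_vec=[0, 0, 0, 1]; VV[2]=max(VV[2],msg_vec) then VV[2][2]++ -> VV[2]=[0, 0, 1, 1]
Event 2: LOCAL 3: VV[3][3]++ -> VV[3]=[0, 0, 0, 2]
Event 3: SEND 1->3: VV[1][1]++ -> VV[1]=[0, 1, 0, 0], msg_vec=[0, 1, 0, 0]; VV[3]=max(VV[3],msg_vec) then VV[3][3]++ -> VV[3]=[0, 1, 0, 3]
Event 4: SEND 3->0: VV[3][3]++ -> VV[3]=[0, 1, 0, 4], msg_vec=[0, 1, 0, 4]; VV[0]=max(VV[0],msg_vec) then VV[0][0]++ -> VV[0]=[1, 1, 0, 4]
Event 5: LOCAL 1: VV[1][1]++ -> VV[1]=[0, 2, 0, 0]
Event 6: SEND 0->3: VV[0][0]++ -> VV[0]=[2, 1, 0, 4], msg_vec=[2, 1, 0, 4]; VV[3]=max(VV[3],msg_vec) then VV[3][3]++ -> VV[3]=[2, 1, 0, 5]
Event 1 stamp: [0, 0, 0, 1]
Event 3 stamp: [0, 1, 0, 0]
[0, 0, 0, 1] <= [0, 1, 0, 0]? False. Equal? False. Happens-before: False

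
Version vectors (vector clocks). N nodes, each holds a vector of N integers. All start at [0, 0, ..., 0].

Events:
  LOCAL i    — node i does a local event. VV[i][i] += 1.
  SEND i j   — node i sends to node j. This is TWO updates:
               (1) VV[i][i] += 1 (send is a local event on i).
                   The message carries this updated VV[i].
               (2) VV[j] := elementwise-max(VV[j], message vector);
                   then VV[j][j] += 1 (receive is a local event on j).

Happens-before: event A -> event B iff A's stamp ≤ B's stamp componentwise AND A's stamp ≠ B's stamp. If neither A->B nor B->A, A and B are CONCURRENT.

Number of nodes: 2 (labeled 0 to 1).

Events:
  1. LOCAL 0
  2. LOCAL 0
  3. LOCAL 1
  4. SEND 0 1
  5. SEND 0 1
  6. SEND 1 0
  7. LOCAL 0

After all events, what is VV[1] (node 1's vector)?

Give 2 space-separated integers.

Answer: 4 4

Derivation:
Initial: VV[0]=[0, 0]
Initial: VV[1]=[0, 0]
Event 1: LOCAL 0: VV[0][0]++ -> VV[0]=[1, 0]
Event 2: LOCAL 0: VV[0][0]++ -> VV[0]=[2, 0]
Event 3: LOCAL 1: VV[1][1]++ -> VV[1]=[0, 1]
Event 4: SEND 0->1: VV[0][0]++ -> VV[0]=[3, 0], msg_vec=[3, 0]; VV[1]=max(VV[1],msg_vec) then VV[1][1]++ -> VV[1]=[3, 2]
Event 5: SEND 0->1: VV[0][0]++ -> VV[0]=[4, 0], msg_vec=[4, 0]; VV[1]=max(VV[1],msg_vec) then VV[1][1]++ -> VV[1]=[4, 3]
Event 6: SEND 1->0: VV[1][1]++ -> VV[1]=[4, 4], msg_vec=[4, 4]; VV[0]=max(VV[0],msg_vec) then VV[0][0]++ -> VV[0]=[5, 4]
Event 7: LOCAL 0: VV[0][0]++ -> VV[0]=[6, 4]
Final vectors: VV[0]=[6, 4]; VV[1]=[4, 4]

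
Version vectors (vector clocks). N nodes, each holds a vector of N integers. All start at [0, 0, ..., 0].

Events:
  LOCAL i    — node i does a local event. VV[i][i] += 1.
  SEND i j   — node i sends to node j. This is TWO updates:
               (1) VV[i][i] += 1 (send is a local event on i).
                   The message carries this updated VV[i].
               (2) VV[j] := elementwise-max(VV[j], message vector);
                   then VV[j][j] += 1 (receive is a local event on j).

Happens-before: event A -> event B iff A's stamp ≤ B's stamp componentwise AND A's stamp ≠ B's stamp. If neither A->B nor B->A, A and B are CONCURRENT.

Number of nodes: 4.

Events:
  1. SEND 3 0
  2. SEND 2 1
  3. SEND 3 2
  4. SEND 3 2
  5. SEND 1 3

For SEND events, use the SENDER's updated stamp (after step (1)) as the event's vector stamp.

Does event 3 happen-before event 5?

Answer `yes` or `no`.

Answer: no

Derivation:
Initial: VV[0]=[0, 0, 0, 0]
Initial: VV[1]=[0, 0, 0, 0]
Initial: VV[2]=[0, 0, 0, 0]
Initial: VV[3]=[0, 0, 0, 0]
Event 1: SEND 3->0: VV[3][3]++ -> VV[3]=[0, 0, 0, 1], msg_vec=[0, 0, 0, 1]; VV[0]=max(VV[0],msg_vec) then VV[0][0]++ -> VV[0]=[1, 0, 0, 1]
Event 2: SEND 2->1: VV[2][2]++ -> VV[2]=[0, 0, 1, 0], msg_vec=[0, 0, 1, 0]; VV[1]=max(VV[1],msg_vec) then VV[1][1]++ -> VV[1]=[0, 1, 1, 0]
Event 3: SEND 3->2: VV[3][3]++ -> VV[3]=[0, 0, 0, 2], msg_vec=[0, 0, 0, 2]; VV[2]=max(VV[2],msg_vec) then VV[2][2]++ -> VV[2]=[0, 0, 2, 2]
Event 4: SEND 3->2: VV[3][3]++ -> VV[3]=[0, 0, 0, 3], msg_vec=[0, 0, 0, 3]; VV[2]=max(VV[2],msg_vec) then VV[2][2]++ -> VV[2]=[0, 0, 3, 3]
Event 5: SEND 1->3: VV[1][1]++ -> VV[1]=[0, 2, 1, 0], msg_vec=[0, 2, 1, 0]; VV[3]=max(VV[3],msg_vec) then VV[3][3]++ -> VV[3]=[0, 2, 1, 4]
Event 3 stamp: [0, 0, 0, 2]
Event 5 stamp: [0, 2, 1, 0]
[0, 0, 0, 2] <= [0, 2, 1, 0]? False. Equal? False. Happens-before: False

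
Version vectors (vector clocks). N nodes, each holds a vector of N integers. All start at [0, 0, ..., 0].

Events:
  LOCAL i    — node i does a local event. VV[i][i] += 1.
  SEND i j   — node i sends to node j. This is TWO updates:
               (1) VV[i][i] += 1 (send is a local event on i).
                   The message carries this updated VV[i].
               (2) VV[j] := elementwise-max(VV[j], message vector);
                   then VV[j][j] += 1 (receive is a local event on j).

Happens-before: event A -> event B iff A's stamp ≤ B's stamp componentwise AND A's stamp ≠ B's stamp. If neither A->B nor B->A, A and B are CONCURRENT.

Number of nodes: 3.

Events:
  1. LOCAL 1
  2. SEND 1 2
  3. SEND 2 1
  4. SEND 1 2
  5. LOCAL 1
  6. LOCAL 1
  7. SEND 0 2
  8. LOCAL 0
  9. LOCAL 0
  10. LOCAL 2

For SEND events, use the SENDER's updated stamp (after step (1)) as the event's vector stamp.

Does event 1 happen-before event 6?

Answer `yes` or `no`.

Initial: VV[0]=[0, 0, 0]
Initial: VV[1]=[0, 0, 0]
Initial: VV[2]=[0, 0, 0]
Event 1: LOCAL 1: VV[1][1]++ -> VV[1]=[0, 1, 0]
Event 2: SEND 1->2: VV[1][1]++ -> VV[1]=[0, 2, 0], msg_vec=[0, 2, 0]; VV[2]=max(VV[2],msg_vec) then VV[2][2]++ -> VV[2]=[0, 2, 1]
Event 3: SEND 2->1: VV[2][2]++ -> VV[2]=[0, 2, 2], msg_vec=[0, 2, 2]; VV[1]=max(VV[1],msg_vec) then VV[1][1]++ -> VV[1]=[0, 3, 2]
Event 4: SEND 1->2: VV[1][1]++ -> VV[1]=[0, 4, 2], msg_vec=[0, 4, 2]; VV[2]=max(VV[2],msg_vec) then VV[2][2]++ -> VV[2]=[0, 4, 3]
Event 5: LOCAL 1: VV[1][1]++ -> VV[1]=[0, 5, 2]
Event 6: LOCAL 1: VV[1][1]++ -> VV[1]=[0, 6, 2]
Event 7: SEND 0->2: VV[0][0]++ -> VV[0]=[1, 0, 0], msg_vec=[1, 0, 0]; VV[2]=max(VV[2],msg_vec) then VV[2][2]++ -> VV[2]=[1, 4, 4]
Event 8: LOCAL 0: VV[0][0]++ -> VV[0]=[2, 0, 0]
Event 9: LOCAL 0: VV[0][0]++ -> VV[0]=[3, 0, 0]
Event 10: LOCAL 2: VV[2][2]++ -> VV[2]=[1, 4, 5]
Event 1 stamp: [0, 1, 0]
Event 6 stamp: [0, 6, 2]
[0, 1, 0] <= [0, 6, 2]? True. Equal? False. Happens-before: True

Answer: yes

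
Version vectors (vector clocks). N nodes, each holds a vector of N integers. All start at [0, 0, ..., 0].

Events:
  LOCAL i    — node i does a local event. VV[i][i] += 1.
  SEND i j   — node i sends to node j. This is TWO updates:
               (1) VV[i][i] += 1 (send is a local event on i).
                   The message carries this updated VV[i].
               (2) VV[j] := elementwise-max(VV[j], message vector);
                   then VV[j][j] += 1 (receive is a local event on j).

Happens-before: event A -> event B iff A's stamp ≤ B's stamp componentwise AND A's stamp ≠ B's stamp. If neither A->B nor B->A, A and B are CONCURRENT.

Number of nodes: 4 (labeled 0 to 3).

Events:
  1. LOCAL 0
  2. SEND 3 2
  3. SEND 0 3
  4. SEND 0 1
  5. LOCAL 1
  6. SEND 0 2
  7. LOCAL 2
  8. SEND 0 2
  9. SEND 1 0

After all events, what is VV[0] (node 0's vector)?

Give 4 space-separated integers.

Initial: VV[0]=[0, 0, 0, 0]
Initial: VV[1]=[0, 0, 0, 0]
Initial: VV[2]=[0, 0, 0, 0]
Initial: VV[3]=[0, 0, 0, 0]
Event 1: LOCAL 0: VV[0][0]++ -> VV[0]=[1, 0, 0, 0]
Event 2: SEND 3->2: VV[3][3]++ -> VV[3]=[0, 0, 0, 1], msg_vec=[0, 0, 0, 1]; VV[2]=max(VV[2],msg_vec) then VV[2][2]++ -> VV[2]=[0, 0, 1, 1]
Event 3: SEND 0->3: VV[0][0]++ -> VV[0]=[2, 0, 0, 0], msg_vec=[2, 0, 0, 0]; VV[3]=max(VV[3],msg_vec) then VV[3][3]++ -> VV[3]=[2, 0, 0, 2]
Event 4: SEND 0->1: VV[0][0]++ -> VV[0]=[3, 0, 0, 0], msg_vec=[3, 0, 0, 0]; VV[1]=max(VV[1],msg_vec) then VV[1][1]++ -> VV[1]=[3, 1, 0, 0]
Event 5: LOCAL 1: VV[1][1]++ -> VV[1]=[3, 2, 0, 0]
Event 6: SEND 0->2: VV[0][0]++ -> VV[0]=[4, 0, 0, 0], msg_vec=[4, 0, 0, 0]; VV[2]=max(VV[2],msg_vec) then VV[2][2]++ -> VV[2]=[4, 0, 2, 1]
Event 7: LOCAL 2: VV[2][2]++ -> VV[2]=[4, 0, 3, 1]
Event 8: SEND 0->2: VV[0][0]++ -> VV[0]=[5, 0, 0, 0], msg_vec=[5, 0, 0, 0]; VV[2]=max(VV[2],msg_vec) then VV[2][2]++ -> VV[2]=[5, 0, 4, 1]
Event 9: SEND 1->0: VV[1][1]++ -> VV[1]=[3, 3, 0, 0], msg_vec=[3, 3, 0, 0]; VV[0]=max(VV[0],msg_vec) then VV[0][0]++ -> VV[0]=[6, 3, 0, 0]
Final vectors: VV[0]=[6, 3, 0, 0]; VV[1]=[3, 3, 0, 0]; VV[2]=[5, 0, 4, 1]; VV[3]=[2, 0, 0, 2]

Answer: 6 3 0 0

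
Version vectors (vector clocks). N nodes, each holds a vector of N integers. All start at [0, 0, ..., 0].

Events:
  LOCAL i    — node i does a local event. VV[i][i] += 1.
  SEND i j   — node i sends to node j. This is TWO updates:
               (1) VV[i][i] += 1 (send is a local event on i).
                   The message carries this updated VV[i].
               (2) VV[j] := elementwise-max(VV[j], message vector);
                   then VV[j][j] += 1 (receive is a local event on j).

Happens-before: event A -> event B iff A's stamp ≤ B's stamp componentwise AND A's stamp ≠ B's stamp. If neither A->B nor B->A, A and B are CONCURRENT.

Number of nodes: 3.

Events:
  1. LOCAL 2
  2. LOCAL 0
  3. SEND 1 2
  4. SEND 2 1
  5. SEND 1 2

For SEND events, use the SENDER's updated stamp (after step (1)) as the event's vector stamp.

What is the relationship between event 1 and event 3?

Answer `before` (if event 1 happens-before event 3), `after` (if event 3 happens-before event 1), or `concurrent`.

Answer: concurrent

Derivation:
Initial: VV[0]=[0, 0, 0]
Initial: VV[1]=[0, 0, 0]
Initial: VV[2]=[0, 0, 0]
Event 1: LOCAL 2: VV[2][2]++ -> VV[2]=[0, 0, 1]
Event 2: LOCAL 0: VV[0][0]++ -> VV[0]=[1, 0, 0]
Event 3: SEND 1->2: VV[1][1]++ -> VV[1]=[0, 1, 0], msg_vec=[0, 1, 0]; VV[2]=max(VV[2],msg_vec) then VV[2][2]++ -> VV[2]=[0, 1, 2]
Event 4: SEND 2->1: VV[2][2]++ -> VV[2]=[0, 1, 3], msg_vec=[0, 1, 3]; VV[1]=max(VV[1],msg_vec) then VV[1][1]++ -> VV[1]=[0, 2, 3]
Event 5: SEND 1->2: VV[1][1]++ -> VV[1]=[0, 3, 3], msg_vec=[0, 3, 3]; VV[2]=max(VV[2],msg_vec) then VV[2][2]++ -> VV[2]=[0, 3, 4]
Event 1 stamp: [0, 0, 1]
Event 3 stamp: [0, 1, 0]
[0, 0, 1] <= [0, 1, 0]? False
[0, 1, 0] <= [0, 0, 1]? False
Relation: concurrent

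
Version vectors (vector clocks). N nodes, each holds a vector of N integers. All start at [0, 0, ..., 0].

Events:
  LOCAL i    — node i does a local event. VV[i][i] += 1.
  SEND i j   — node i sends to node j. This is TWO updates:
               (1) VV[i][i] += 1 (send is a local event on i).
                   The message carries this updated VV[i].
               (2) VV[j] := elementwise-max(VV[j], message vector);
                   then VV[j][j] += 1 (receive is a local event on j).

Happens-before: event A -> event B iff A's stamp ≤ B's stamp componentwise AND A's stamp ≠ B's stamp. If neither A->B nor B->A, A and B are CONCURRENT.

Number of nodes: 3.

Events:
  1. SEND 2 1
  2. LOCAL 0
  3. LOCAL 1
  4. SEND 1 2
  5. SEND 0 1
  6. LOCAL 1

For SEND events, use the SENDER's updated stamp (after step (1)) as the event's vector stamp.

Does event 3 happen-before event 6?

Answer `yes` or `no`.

Answer: yes

Derivation:
Initial: VV[0]=[0, 0, 0]
Initial: VV[1]=[0, 0, 0]
Initial: VV[2]=[0, 0, 0]
Event 1: SEND 2->1: VV[2][2]++ -> VV[2]=[0, 0, 1], msg_vec=[0, 0, 1]; VV[1]=max(VV[1],msg_vec) then VV[1][1]++ -> VV[1]=[0, 1, 1]
Event 2: LOCAL 0: VV[0][0]++ -> VV[0]=[1, 0, 0]
Event 3: LOCAL 1: VV[1][1]++ -> VV[1]=[0, 2, 1]
Event 4: SEND 1->2: VV[1][1]++ -> VV[1]=[0, 3, 1], msg_vec=[0, 3, 1]; VV[2]=max(VV[2],msg_vec) then VV[2][2]++ -> VV[2]=[0, 3, 2]
Event 5: SEND 0->1: VV[0][0]++ -> VV[0]=[2, 0, 0], msg_vec=[2, 0, 0]; VV[1]=max(VV[1],msg_vec) then VV[1][1]++ -> VV[1]=[2, 4, 1]
Event 6: LOCAL 1: VV[1][1]++ -> VV[1]=[2, 5, 1]
Event 3 stamp: [0, 2, 1]
Event 6 stamp: [2, 5, 1]
[0, 2, 1] <= [2, 5, 1]? True. Equal? False. Happens-before: True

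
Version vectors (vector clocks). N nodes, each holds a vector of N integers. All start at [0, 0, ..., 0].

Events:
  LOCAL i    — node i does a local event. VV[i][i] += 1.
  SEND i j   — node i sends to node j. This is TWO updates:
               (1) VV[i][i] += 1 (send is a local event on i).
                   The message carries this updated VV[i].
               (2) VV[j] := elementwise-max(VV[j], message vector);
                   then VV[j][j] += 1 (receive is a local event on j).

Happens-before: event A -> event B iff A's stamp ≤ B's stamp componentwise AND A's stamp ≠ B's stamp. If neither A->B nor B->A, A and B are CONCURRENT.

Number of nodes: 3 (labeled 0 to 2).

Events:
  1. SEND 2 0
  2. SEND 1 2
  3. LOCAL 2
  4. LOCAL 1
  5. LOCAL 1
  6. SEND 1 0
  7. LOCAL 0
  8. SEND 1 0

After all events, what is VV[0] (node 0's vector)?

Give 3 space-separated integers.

Answer: 4 5 1

Derivation:
Initial: VV[0]=[0, 0, 0]
Initial: VV[1]=[0, 0, 0]
Initial: VV[2]=[0, 0, 0]
Event 1: SEND 2->0: VV[2][2]++ -> VV[2]=[0, 0, 1], msg_vec=[0, 0, 1]; VV[0]=max(VV[0],msg_vec) then VV[0][0]++ -> VV[0]=[1, 0, 1]
Event 2: SEND 1->2: VV[1][1]++ -> VV[1]=[0, 1, 0], msg_vec=[0, 1, 0]; VV[2]=max(VV[2],msg_vec) then VV[2][2]++ -> VV[2]=[0, 1, 2]
Event 3: LOCAL 2: VV[2][2]++ -> VV[2]=[0, 1, 3]
Event 4: LOCAL 1: VV[1][1]++ -> VV[1]=[0, 2, 0]
Event 5: LOCAL 1: VV[1][1]++ -> VV[1]=[0, 3, 0]
Event 6: SEND 1->0: VV[1][1]++ -> VV[1]=[0, 4, 0], msg_vec=[0, 4, 0]; VV[0]=max(VV[0],msg_vec) then VV[0][0]++ -> VV[0]=[2, 4, 1]
Event 7: LOCAL 0: VV[0][0]++ -> VV[0]=[3, 4, 1]
Event 8: SEND 1->0: VV[1][1]++ -> VV[1]=[0, 5, 0], msg_vec=[0, 5, 0]; VV[0]=max(VV[0],msg_vec) then VV[0][0]++ -> VV[0]=[4, 5, 1]
Final vectors: VV[0]=[4, 5, 1]; VV[1]=[0, 5, 0]; VV[2]=[0, 1, 3]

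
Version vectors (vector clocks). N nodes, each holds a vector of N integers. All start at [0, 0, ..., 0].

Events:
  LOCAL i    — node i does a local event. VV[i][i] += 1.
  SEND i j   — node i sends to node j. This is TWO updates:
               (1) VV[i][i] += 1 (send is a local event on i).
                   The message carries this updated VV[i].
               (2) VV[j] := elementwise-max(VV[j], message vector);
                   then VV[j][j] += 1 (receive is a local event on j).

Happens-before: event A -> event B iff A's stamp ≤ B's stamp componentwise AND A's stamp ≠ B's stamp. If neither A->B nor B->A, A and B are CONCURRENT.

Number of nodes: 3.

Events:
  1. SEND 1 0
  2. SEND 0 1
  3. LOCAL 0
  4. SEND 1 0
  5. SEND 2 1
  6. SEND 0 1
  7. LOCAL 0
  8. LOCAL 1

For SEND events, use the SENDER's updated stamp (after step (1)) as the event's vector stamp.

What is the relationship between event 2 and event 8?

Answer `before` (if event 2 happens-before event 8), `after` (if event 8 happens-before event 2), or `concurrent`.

Answer: before

Derivation:
Initial: VV[0]=[0, 0, 0]
Initial: VV[1]=[0, 0, 0]
Initial: VV[2]=[0, 0, 0]
Event 1: SEND 1->0: VV[1][1]++ -> VV[1]=[0, 1, 0], msg_vec=[0, 1, 0]; VV[0]=max(VV[0],msg_vec) then VV[0][0]++ -> VV[0]=[1, 1, 0]
Event 2: SEND 0->1: VV[0][0]++ -> VV[0]=[2, 1, 0], msg_vec=[2, 1, 0]; VV[1]=max(VV[1],msg_vec) then VV[1][1]++ -> VV[1]=[2, 2, 0]
Event 3: LOCAL 0: VV[0][0]++ -> VV[0]=[3, 1, 0]
Event 4: SEND 1->0: VV[1][1]++ -> VV[1]=[2, 3, 0], msg_vec=[2, 3, 0]; VV[0]=max(VV[0],msg_vec) then VV[0][0]++ -> VV[0]=[4, 3, 0]
Event 5: SEND 2->1: VV[2][2]++ -> VV[2]=[0, 0, 1], msg_vec=[0, 0, 1]; VV[1]=max(VV[1],msg_vec) then VV[1][1]++ -> VV[1]=[2, 4, 1]
Event 6: SEND 0->1: VV[0][0]++ -> VV[0]=[5, 3, 0], msg_vec=[5, 3, 0]; VV[1]=max(VV[1],msg_vec) then VV[1][1]++ -> VV[1]=[5, 5, 1]
Event 7: LOCAL 0: VV[0][0]++ -> VV[0]=[6, 3, 0]
Event 8: LOCAL 1: VV[1][1]++ -> VV[1]=[5, 6, 1]
Event 2 stamp: [2, 1, 0]
Event 8 stamp: [5, 6, 1]
[2, 1, 0] <= [5, 6, 1]? True
[5, 6, 1] <= [2, 1, 0]? False
Relation: before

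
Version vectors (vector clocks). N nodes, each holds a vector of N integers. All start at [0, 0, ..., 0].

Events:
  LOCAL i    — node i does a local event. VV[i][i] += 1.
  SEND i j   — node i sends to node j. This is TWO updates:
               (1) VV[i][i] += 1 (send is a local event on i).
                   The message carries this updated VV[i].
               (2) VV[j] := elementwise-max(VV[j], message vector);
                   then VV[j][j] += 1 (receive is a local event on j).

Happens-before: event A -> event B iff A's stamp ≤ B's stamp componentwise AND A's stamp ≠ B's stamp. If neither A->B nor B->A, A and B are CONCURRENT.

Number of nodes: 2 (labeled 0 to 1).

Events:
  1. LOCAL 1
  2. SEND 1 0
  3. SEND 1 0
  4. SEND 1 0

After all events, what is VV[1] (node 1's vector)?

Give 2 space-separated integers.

Initial: VV[0]=[0, 0]
Initial: VV[1]=[0, 0]
Event 1: LOCAL 1: VV[1][1]++ -> VV[1]=[0, 1]
Event 2: SEND 1->0: VV[1][1]++ -> VV[1]=[0, 2], msg_vec=[0, 2]; VV[0]=max(VV[0],msg_vec) then VV[0][0]++ -> VV[0]=[1, 2]
Event 3: SEND 1->0: VV[1][1]++ -> VV[1]=[0, 3], msg_vec=[0, 3]; VV[0]=max(VV[0],msg_vec) then VV[0][0]++ -> VV[0]=[2, 3]
Event 4: SEND 1->0: VV[1][1]++ -> VV[1]=[0, 4], msg_vec=[0, 4]; VV[0]=max(VV[0],msg_vec) then VV[0][0]++ -> VV[0]=[3, 4]
Final vectors: VV[0]=[3, 4]; VV[1]=[0, 4]

Answer: 0 4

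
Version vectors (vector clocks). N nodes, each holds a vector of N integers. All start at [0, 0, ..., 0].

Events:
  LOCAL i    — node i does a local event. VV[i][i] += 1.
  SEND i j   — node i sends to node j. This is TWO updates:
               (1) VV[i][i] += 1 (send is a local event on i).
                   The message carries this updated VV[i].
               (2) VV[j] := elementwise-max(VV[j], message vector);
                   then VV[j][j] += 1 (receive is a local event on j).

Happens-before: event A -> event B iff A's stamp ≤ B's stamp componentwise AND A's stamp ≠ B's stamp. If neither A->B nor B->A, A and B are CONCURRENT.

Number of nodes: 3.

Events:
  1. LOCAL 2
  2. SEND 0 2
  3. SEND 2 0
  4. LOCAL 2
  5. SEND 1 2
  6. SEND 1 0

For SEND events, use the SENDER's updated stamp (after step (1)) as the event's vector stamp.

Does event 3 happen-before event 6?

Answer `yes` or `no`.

Answer: no

Derivation:
Initial: VV[0]=[0, 0, 0]
Initial: VV[1]=[0, 0, 0]
Initial: VV[2]=[0, 0, 0]
Event 1: LOCAL 2: VV[2][2]++ -> VV[2]=[0, 0, 1]
Event 2: SEND 0->2: VV[0][0]++ -> VV[0]=[1, 0, 0], msg_vec=[1, 0, 0]; VV[2]=max(VV[2],msg_vec) then VV[2][2]++ -> VV[2]=[1, 0, 2]
Event 3: SEND 2->0: VV[2][2]++ -> VV[2]=[1, 0, 3], msg_vec=[1, 0, 3]; VV[0]=max(VV[0],msg_vec) then VV[0][0]++ -> VV[0]=[2, 0, 3]
Event 4: LOCAL 2: VV[2][2]++ -> VV[2]=[1, 0, 4]
Event 5: SEND 1->2: VV[1][1]++ -> VV[1]=[0, 1, 0], msg_vec=[0, 1, 0]; VV[2]=max(VV[2],msg_vec) then VV[2][2]++ -> VV[2]=[1, 1, 5]
Event 6: SEND 1->0: VV[1][1]++ -> VV[1]=[0, 2, 0], msg_vec=[0, 2, 0]; VV[0]=max(VV[0],msg_vec) then VV[0][0]++ -> VV[0]=[3, 2, 3]
Event 3 stamp: [1, 0, 3]
Event 6 stamp: [0, 2, 0]
[1, 0, 3] <= [0, 2, 0]? False. Equal? False. Happens-before: False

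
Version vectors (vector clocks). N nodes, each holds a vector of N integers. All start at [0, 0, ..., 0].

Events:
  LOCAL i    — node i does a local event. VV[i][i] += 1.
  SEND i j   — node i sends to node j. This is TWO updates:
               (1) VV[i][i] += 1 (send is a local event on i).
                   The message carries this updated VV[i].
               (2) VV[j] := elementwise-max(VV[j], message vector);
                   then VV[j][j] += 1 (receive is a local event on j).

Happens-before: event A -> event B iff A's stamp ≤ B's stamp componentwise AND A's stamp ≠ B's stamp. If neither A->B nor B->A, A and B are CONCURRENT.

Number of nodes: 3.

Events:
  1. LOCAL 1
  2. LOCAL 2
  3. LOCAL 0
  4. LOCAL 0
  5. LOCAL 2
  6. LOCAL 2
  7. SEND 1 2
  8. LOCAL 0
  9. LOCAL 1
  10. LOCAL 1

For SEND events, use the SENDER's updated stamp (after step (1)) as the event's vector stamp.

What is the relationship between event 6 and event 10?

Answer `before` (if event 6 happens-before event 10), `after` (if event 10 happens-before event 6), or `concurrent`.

Answer: concurrent

Derivation:
Initial: VV[0]=[0, 0, 0]
Initial: VV[1]=[0, 0, 0]
Initial: VV[2]=[0, 0, 0]
Event 1: LOCAL 1: VV[1][1]++ -> VV[1]=[0, 1, 0]
Event 2: LOCAL 2: VV[2][2]++ -> VV[2]=[0, 0, 1]
Event 3: LOCAL 0: VV[0][0]++ -> VV[0]=[1, 0, 0]
Event 4: LOCAL 0: VV[0][0]++ -> VV[0]=[2, 0, 0]
Event 5: LOCAL 2: VV[2][2]++ -> VV[2]=[0, 0, 2]
Event 6: LOCAL 2: VV[2][2]++ -> VV[2]=[0, 0, 3]
Event 7: SEND 1->2: VV[1][1]++ -> VV[1]=[0, 2, 0], msg_vec=[0, 2, 0]; VV[2]=max(VV[2],msg_vec) then VV[2][2]++ -> VV[2]=[0, 2, 4]
Event 8: LOCAL 0: VV[0][0]++ -> VV[0]=[3, 0, 0]
Event 9: LOCAL 1: VV[1][1]++ -> VV[1]=[0, 3, 0]
Event 10: LOCAL 1: VV[1][1]++ -> VV[1]=[0, 4, 0]
Event 6 stamp: [0, 0, 3]
Event 10 stamp: [0, 4, 0]
[0, 0, 3] <= [0, 4, 0]? False
[0, 4, 0] <= [0, 0, 3]? False
Relation: concurrent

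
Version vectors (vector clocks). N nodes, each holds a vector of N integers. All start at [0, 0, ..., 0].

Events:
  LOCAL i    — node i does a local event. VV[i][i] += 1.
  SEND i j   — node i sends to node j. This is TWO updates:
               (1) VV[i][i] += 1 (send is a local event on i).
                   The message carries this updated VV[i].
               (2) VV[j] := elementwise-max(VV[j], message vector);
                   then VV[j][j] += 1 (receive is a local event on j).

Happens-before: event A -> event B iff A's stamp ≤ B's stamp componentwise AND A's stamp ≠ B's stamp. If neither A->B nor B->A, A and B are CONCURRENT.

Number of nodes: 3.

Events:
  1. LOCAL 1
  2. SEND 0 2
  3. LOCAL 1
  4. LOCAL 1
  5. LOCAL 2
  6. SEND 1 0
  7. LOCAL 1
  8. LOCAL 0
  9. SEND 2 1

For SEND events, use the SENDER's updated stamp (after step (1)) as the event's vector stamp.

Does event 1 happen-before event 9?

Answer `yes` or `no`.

Answer: no

Derivation:
Initial: VV[0]=[0, 0, 0]
Initial: VV[1]=[0, 0, 0]
Initial: VV[2]=[0, 0, 0]
Event 1: LOCAL 1: VV[1][1]++ -> VV[1]=[0, 1, 0]
Event 2: SEND 0->2: VV[0][0]++ -> VV[0]=[1, 0, 0], msg_vec=[1, 0, 0]; VV[2]=max(VV[2],msg_vec) then VV[2][2]++ -> VV[2]=[1, 0, 1]
Event 3: LOCAL 1: VV[1][1]++ -> VV[1]=[0, 2, 0]
Event 4: LOCAL 1: VV[1][1]++ -> VV[1]=[0, 3, 0]
Event 5: LOCAL 2: VV[2][2]++ -> VV[2]=[1, 0, 2]
Event 6: SEND 1->0: VV[1][1]++ -> VV[1]=[0, 4, 0], msg_vec=[0, 4, 0]; VV[0]=max(VV[0],msg_vec) then VV[0][0]++ -> VV[0]=[2, 4, 0]
Event 7: LOCAL 1: VV[1][1]++ -> VV[1]=[0, 5, 0]
Event 8: LOCAL 0: VV[0][0]++ -> VV[0]=[3, 4, 0]
Event 9: SEND 2->1: VV[2][2]++ -> VV[2]=[1, 0, 3], msg_vec=[1, 0, 3]; VV[1]=max(VV[1],msg_vec) then VV[1][1]++ -> VV[1]=[1, 6, 3]
Event 1 stamp: [0, 1, 0]
Event 9 stamp: [1, 0, 3]
[0, 1, 0] <= [1, 0, 3]? False. Equal? False. Happens-before: False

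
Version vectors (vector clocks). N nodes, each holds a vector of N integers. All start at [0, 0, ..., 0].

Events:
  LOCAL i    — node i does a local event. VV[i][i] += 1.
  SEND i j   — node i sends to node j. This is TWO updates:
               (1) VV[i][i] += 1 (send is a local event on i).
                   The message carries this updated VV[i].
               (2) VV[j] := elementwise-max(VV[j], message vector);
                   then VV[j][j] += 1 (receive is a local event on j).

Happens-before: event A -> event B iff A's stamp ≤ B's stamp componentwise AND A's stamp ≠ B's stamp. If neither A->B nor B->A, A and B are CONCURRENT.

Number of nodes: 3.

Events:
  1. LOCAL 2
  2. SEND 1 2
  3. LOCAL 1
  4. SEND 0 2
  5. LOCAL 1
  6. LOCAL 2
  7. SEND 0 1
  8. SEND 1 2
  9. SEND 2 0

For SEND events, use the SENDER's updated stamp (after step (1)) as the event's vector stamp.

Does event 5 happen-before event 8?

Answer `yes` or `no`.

Initial: VV[0]=[0, 0, 0]
Initial: VV[1]=[0, 0, 0]
Initial: VV[2]=[0, 0, 0]
Event 1: LOCAL 2: VV[2][2]++ -> VV[2]=[0, 0, 1]
Event 2: SEND 1->2: VV[1][1]++ -> VV[1]=[0, 1, 0], msg_vec=[0, 1, 0]; VV[2]=max(VV[2],msg_vec) then VV[2][2]++ -> VV[2]=[0, 1, 2]
Event 3: LOCAL 1: VV[1][1]++ -> VV[1]=[0, 2, 0]
Event 4: SEND 0->2: VV[0][0]++ -> VV[0]=[1, 0, 0], msg_vec=[1, 0, 0]; VV[2]=max(VV[2],msg_vec) then VV[2][2]++ -> VV[2]=[1, 1, 3]
Event 5: LOCAL 1: VV[1][1]++ -> VV[1]=[0, 3, 0]
Event 6: LOCAL 2: VV[2][2]++ -> VV[2]=[1, 1, 4]
Event 7: SEND 0->1: VV[0][0]++ -> VV[0]=[2, 0, 0], msg_vec=[2, 0, 0]; VV[1]=max(VV[1],msg_vec) then VV[1][1]++ -> VV[1]=[2, 4, 0]
Event 8: SEND 1->2: VV[1][1]++ -> VV[1]=[2, 5, 0], msg_vec=[2, 5, 0]; VV[2]=max(VV[2],msg_vec) then VV[2][2]++ -> VV[2]=[2, 5, 5]
Event 9: SEND 2->0: VV[2][2]++ -> VV[2]=[2, 5, 6], msg_vec=[2, 5, 6]; VV[0]=max(VV[0],msg_vec) then VV[0][0]++ -> VV[0]=[3, 5, 6]
Event 5 stamp: [0, 3, 0]
Event 8 stamp: [2, 5, 0]
[0, 3, 0] <= [2, 5, 0]? True. Equal? False. Happens-before: True

Answer: yes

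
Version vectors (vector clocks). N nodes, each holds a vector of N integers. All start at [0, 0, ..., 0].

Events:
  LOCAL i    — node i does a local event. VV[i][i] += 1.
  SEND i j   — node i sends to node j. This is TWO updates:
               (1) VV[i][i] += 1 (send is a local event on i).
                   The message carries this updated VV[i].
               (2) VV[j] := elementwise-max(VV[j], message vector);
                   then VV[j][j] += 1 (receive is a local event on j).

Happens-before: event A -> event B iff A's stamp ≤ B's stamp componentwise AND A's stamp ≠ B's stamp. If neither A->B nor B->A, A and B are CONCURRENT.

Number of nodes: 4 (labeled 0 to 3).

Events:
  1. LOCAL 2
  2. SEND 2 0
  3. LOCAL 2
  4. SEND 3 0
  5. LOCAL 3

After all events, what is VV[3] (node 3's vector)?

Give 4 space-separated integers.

Initial: VV[0]=[0, 0, 0, 0]
Initial: VV[1]=[0, 0, 0, 0]
Initial: VV[2]=[0, 0, 0, 0]
Initial: VV[3]=[0, 0, 0, 0]
Event 1: LOCAL 2: VV[2][2]++ -> VV[2]=[0, 0, 1, 0]
Event 2: SEND 2->0: VV[2][2]++ -> VV[2]=[0, 0, 2, 0], msg_vec=[0, 0, 2, 0]; VV[0]=max(VV[0],msg_vec) then VV[0][0]++ -> VV[0]=[1, 0, 2, 0]
Event 3: LOCAL 2: VV[2][2]++ -> VV[2]=[0, 0, 3, 0]
Event 4: SEND 3->0: VV[3][3]++ -> VV[3]=[0, 0, 0, 1], msg_vec=[0, 0, 0, 1]; VV[0]=max(VV[0],msg_vec) then VV[0][0]++ -> VV[0]=[2, 0, 2, 1]
Event 5: LOCAL 3: VV[3][3]++ -> VV[3]=[0, 0, 0, 2]
Final vectors: VV[0]=[2, 0, 2, 1]; VV[1]=[0, 0, 0, 0]; VV[2]=[0, 0, 3, 0]; VV[3]=[0, 0, 0, 2]

Answer: 0 0 0 2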